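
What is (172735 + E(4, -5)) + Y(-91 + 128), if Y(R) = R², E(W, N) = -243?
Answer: 173861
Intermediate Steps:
(172735 + E(4, -5)) + Y(-91 + 128) = (172735 - 243) + (-91 + 128)² = 172492 + 37² = 172492 + 1369 = 173861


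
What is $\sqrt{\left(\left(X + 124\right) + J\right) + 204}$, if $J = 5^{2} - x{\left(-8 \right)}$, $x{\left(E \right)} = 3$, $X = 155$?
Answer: $\sqrt{505} \approx 22.472$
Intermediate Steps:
$J = 22$ ($J = 5^{2} - 3 = 25 - 3 = 22$)
$\sqrt{\left(\left(X + 124\right) + J\right) + 204} = \sqrt{\left(\left(155 + 124\right) + 22\right) + 204} = \sqrt{\left(279 + 22\right) + 204} = \sqrt{301 + 204} = \sqrt{505}$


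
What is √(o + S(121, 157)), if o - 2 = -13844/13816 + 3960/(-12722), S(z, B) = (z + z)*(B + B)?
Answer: √36681272762602792786/21970894 ≈ 275.66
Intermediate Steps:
S(z, B) = 4*B*z (S(z, B) = (2*z)*(2*B) = 4*B*z)
o = 15087447/21970894 (o = 2 + (-13844/13816 + 3960/(-12722)) = 2 + (-13844*1/13816 + 3960*(-1/12722)) = 2 + (-3461/3454 - 1980/6361) = 2 - 28854341/21970894 = 15087447/21970894 ≈ 0.68670)
√(o + S(121, 157)) = √(15087447/21970894 + 4*157*121) = √(15087447/21970894 + 75988) = √(1669539380719/21970894) = √36681272762602792786/21970894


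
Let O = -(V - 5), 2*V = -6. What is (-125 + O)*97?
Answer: -11349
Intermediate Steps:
V = -3 (V = (1/2)*(-6) = -3)
O = 8 (O = -(-3 - 5) = -1*(-8) = 8)
(-125 + O)*97 = (-125 + 8)*97 = -117*97 = -11349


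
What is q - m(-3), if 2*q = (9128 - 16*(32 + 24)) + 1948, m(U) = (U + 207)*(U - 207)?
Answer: 47930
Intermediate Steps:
m(U) = (-207 + U)*(207 + U) (m(U) = (207 + U)*(-207 + U) = (-207 + U)*(207 + U))
q = 5090 (q = ((9128 - 16*(32 + 24)) + 1948)/2 = ((9128 - 16*56) + 1948)/2 = ((9128 - 896) + 1948)/2 = (8232 + 1948)/2 = (½)*10180 = 5090)
q - m(-3) = 5090 - (-42849 + (-3)²) = 5090 - (-42849 + 9) = 5090 - 1*(-42840) = 5090 + 42840 = 47930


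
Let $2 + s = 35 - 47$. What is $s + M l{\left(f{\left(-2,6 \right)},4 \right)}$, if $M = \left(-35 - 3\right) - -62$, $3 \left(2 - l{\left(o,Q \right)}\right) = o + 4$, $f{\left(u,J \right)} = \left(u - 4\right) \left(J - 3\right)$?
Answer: $146$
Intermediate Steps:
$f{\left(u,J \right)} = \left(-4 + u\right) \left(-3 + J\right)$
$s = -14$ ($s = -2 + \left(35 - 47\right) = -2 - 12 = -14$)
$l{\left(o,Q \right)} = \frac{2}{3} - \frac{o}{3}$ ($l{\left(o,Q \right)} = 2 - \frac{o + 4}{3} = 2 - \frac{4 + o}{3} = 2 - \left(\frac{4}{3} + \frac{o}{3}\right) = \frac{2}{3} - \frac{o}{3}$)
$M = 24$ ($M = \left(-35 - 3\right) + 62 = -38 + 62 = 24$)
$s + M l{\left(f{\left(-2,6 \right)},4 \right)} = -14 + 24 \left(\frac{2}{3} - \frac{12 - 24 - -6 + 6 \left(-2\right)}{3}\right) = -14 + 24 \left(\frac{2}{3} - \frac{12 - 24 + 6 - 12}{3}\right) = -14 + 24 \left(\frac{2}{3} - -6\right) = -14 + 24 \left(\frac{2}{3} + 6\right) = -14 + 24 \cdot \frac{20}{3} = -14 + 160 = 146$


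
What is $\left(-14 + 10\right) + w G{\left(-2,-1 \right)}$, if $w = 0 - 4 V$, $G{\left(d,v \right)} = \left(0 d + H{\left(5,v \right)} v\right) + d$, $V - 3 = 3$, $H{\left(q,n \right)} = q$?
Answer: $164$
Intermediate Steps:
$V = 6$ ($V = 3 + 3 = 6$)
$G{\left(d,v \right)} = d + 5 v$ ($G{\left(d,v \right)} = \left(0 d + 5 v\right) + d = \left(0 + 5 v\right) + d = 5 v + d = d + 5 v$)
$w = -24$ ($w = 0 - 24 = -24$)
$\left(-14 + 10\right) + w G{\left(-2,-1 \right)} = \left(-14 + 10\right) - 24 \left(-2 + 5 \left(-1\right)\right) = -4 - 24 \left(-2 - 5\right) = -4 - -168 = -4 + 168 = 164$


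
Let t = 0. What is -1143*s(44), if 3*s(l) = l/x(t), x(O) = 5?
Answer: -16764/5 ≈ -3352.8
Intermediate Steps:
s(l) = l/15 (s(l) = (l/5)/3 = l/15)
-1143*s(44) = -381*44/5 = -1143*44/15 = -16764/5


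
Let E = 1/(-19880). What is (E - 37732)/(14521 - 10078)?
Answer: -250037387/29442280 ≈ -8.4925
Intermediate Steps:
E = -1/19880 ≈ -5.0302e-5
(E - 37732)/(14521 - 10078) = (-1/19880 - 37732)/(14521 - 10078) = -750112161/19880/4443 = -750112161/19880*1/4443 = -250037387/29442280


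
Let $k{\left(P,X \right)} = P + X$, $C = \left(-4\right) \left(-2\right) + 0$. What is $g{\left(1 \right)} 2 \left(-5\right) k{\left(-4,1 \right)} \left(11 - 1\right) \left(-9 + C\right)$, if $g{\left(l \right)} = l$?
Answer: $-300$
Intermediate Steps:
$C = 8$ ($C = 8 + 0 = 8$)
$g{\left(1 \right)} 2 \left(-5\right) k{\left(-4,1 \right)} \left(11 - 1\right) \left(-9 + C\right) = 1 \cdot 2 \left(-5\right) \left(-4 + 1\right) \left(11 - 1\right) \left(-9 + 8\right) = 2 \left(-5\right) \left(-3\right) 10 \left(-1\right) = \left(-10\right) \left(-3\right) \left(-10\right) = 30 \left(-10\right) = -300$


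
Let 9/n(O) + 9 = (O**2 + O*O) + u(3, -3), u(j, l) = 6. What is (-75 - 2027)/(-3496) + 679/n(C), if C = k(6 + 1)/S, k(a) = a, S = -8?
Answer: -13870309/125856 ≈ -110.21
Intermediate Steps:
C = -7/8 (C = (6 + 1)/(-8) = 7*(-1/8) = -7/8 ≈ -0.87500)
n(O) = 9/(-3 + 2*O**2) (n(O) = 9/(-9 + ((O**2 + O*O) + 6)) = 9/(-9 + ((O**2 + O**2) + 6)) = 9/(-9 + (2*O**2 + 6)) = 9/(-9 + (6 + 2*O**2)) = 9/(-3 + 2*O**2))
(-75 - 2027)/(-3496) + 679/n(C) = (-75 - 2027)/(-3496) + 679/((9/(-3 + 2*(-7/8)**2))) = -2102*(-1/3496) + 679/((9/(-3 + 2*(49/64)))) = 1051/1748 + 679/((9/(-3 + 49/32))) = 1051/1748 + 679/((9/(-47/32))) = 1051/1748 + 679/((9*(-32/47))) = 1051/1748 + 679/(-288/47) = 1051/1748 + 679*(-47/288) = 1051/1748 - 31913/288 = -13870309/125856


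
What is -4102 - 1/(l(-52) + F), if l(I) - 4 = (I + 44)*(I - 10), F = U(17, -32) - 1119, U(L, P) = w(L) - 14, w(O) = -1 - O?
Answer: -2670401/651 ≈ -4102.0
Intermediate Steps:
U(L, P) = -15 - L (U(L, P) = (-1 - L) - 14 = -15 - L)
F = -1151 (F = (-15 - 1*17) - 1119 = (-15 - 17) - 1119 = -32 - 1119 = -1151)
l(I) = 4 + (-10 + I)*(44 + I) (l(I) = 4 + (I + 44)*(I - 10) = 4 + (44 + I)*(-10 + I) = 4 + (-10 + I)*(44 + I))
-4102 - 1/(l(-52) + F) = -4102 - 1/((-436 + (-52)**2 + 34*(-52)) - 1151) = -4102 - 1/((-436 + 2704 - 1768) - 1151) = -4102 - 1/(500 - 1151) = -4102 - 1/(-651) = -4102 - 1*(-1/651) = -4102 + 1/651 = -2670401/651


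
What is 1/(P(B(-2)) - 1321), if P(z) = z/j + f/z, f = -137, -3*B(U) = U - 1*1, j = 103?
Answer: -103/150173 ≈ -0.00068588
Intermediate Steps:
B(U) = ⅓ - U/3 (B(U) = -(U - 1*1)/3 = -(U - 1)/3 = -(-1 + U)/3 = ⅓ - U/3)
P(z) = -137/z + z/103 (P(z) = z/103 - 137/z = -137/z + z/103)
1/(P(B(-2)) - 1321) = 1/((-137/(⅓ - ⅓*(-2)) + (⅓ - ⅓*(-2))/103) - 1321) = 1/((-137/(⅓ + ⅔) + (⅓ + ⅔)/103) - 1321) = 1/((-137/1 + (1/103)*1) - 1321) = 1/((-137*1 + 1/103) - 1321) = 1/((-137 + 1/103) - 1321) = 1/(-14110/103 - 1321) = 1/(-150173/103) = -103/150173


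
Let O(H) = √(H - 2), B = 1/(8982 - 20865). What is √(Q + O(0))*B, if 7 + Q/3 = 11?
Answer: -√(12 + I*√2)/11883 ≈ -0.00029202 - 1.7148e-5*I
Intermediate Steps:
B = -1/11883 (B = 1/(-11883) = -1/11883 ≈ -8.4154e-5)
O(H) = √(-2 + H)
Q = 12 (Q = -21 + 3*11 = -21 + 33 = 12)
√(Q + O(0))*B = √(12 + √(-2 + 0))*(-1/11883) = √(12 + √(-2))*(-1/11883) = √(12 + I*√2)*(-1/11883) = -√(12 + I*√2)/11883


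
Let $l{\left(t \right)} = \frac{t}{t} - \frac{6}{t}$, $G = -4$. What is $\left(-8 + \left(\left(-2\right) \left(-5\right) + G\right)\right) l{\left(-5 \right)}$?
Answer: $- \frac{22}{5} \approx -4.4$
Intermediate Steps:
$l{\left(t \right)} = 1 - \frac{6}{t}$
$\left(-8 + \left(\left(-2\right) \left(-5\right) + G\right)\right) l{\left(-5 \right)} = \left(-8 - -6\right) \frac{-6 - 5}{-5} = \left(-8 + \left(10 - 4\right)\right) \left(\left(- \frac{1}{5}\right) \left(-11\right)\right) = \left(-8 + 6\right) \frac{11}{5} = \left(-2\right) \frac{11}{5} = - \frac{22}{5}$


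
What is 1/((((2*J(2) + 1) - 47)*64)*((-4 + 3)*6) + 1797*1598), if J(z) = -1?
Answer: 1/2890038 ≈ 3.4602e-7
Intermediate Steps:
1/((((2*J(2) + 1) - 47)*64)*((-4 + 3)*6) + 1797*1598) = 1/((((2*(-1) + 1) - 47)*64)*((-4 + 3)*6) + 1797*1598) = 1/((((-2 + 1) - 47)*64)*(-1*6) + 2871606) = 1/(((-1 - 47)*64)*(-6) + 2871606) = 1/(-48*64*(-6) + 2871606) = 1/(-3072*(-6) + 2871606) = 1/(18432 + 2871606) = 1/2890038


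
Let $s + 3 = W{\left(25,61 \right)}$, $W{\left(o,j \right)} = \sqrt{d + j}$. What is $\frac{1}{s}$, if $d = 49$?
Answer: $\frac{3}{101} + \frac{\sqrt{110}}{101} \approx 0.13355$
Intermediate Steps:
$W{\left(o,j \right)} = \sqrt{49 + j}$
$s = -3 + \sqrt{110}$ ($s = -3 + \sqrt{49 + 61} = -3 + \sqrt{110} \approx 7.4881$)
$\frac{1}{s} = \frac{1}{-3 + \sqrt{110}}$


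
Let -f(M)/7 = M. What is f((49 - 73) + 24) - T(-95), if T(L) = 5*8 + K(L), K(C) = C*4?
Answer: 340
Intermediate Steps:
K(C) = 4*C
f(M) = -7*M
T(L) = 40 + 4*L (T(L) = 5*8 + 4*L = 40 + 4*L)
f((49 - 73) + 24) - T(-95) = -7*((49 - 73) + 24) - (40 + 4*(-95)) = -7*(-24 + 24) - (40 - 380) = -7*0 - 1*(-340) = 0 + 340 = 340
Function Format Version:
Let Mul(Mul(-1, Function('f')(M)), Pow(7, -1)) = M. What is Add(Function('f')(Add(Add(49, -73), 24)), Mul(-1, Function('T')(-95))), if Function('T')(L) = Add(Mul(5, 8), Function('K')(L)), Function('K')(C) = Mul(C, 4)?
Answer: 340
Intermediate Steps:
Function('K')(C) = Mul(4, C)
Function('f')(M) = Mul(-7, M)
Function('T')(L) = Add(40, Mul(4, L)) (Function('T')(L) = Add(Mul(5, 8), Mul(4, L)) = Add(40, Mul(4, L)))
Add(Function('f')(Add(Add(49, -73), 24)), Mul(-1, Function('T')(-95))) = Add(Mul(-7, Add(Add(49, -73), 24)), Mul(-1, Add(40, Mul(4, -95)))) = Add(Mul(-7, Add(-24, 24)), Mul(-1, Add(40, -380))) = Add(Mul(-7, 0), Mul(-1, -340)) = Add(0, 340) = 340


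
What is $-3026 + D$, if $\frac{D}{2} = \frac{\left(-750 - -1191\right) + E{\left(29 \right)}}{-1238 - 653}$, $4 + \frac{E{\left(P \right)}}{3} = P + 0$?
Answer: $- \frac{5723198}{1891} \approx -3026.5$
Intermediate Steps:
$E{\left(P \right)} = -12 + 3 P$ ($E{\left(P \right)} = -12 + 3 \left(P + 0\right) = -12 + 3 P$)
$D = - \frac{1032}{1891}$ ($D = 2 \frac{\left(-750 - -1191\right) + \left(-12 + 3 \cdot 29\right)}{-1238 - 653} = 2 \frac{\left(-750 + 1191\right) + \left(-12 + 87\right)}{-1891} = 2 \left(441 + 75\right) \left(- \frac{1}{1891}\right) = 2 \cdot 516 \left(- \frac{1}{1891}\right) = 2 \left(- \frac{516}{1891}\right) = - \frac{1032}{1891} \approx -0.54574$)
$-3026 + D = -3026 - \frac{1032}{1891} = - \frac{5723198}{1891}$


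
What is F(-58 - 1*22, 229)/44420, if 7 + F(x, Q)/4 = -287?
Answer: -294/11105 ≈ -0.026475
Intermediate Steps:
F(x, Q) = -1176 (F(x, Q) = -28 + 4*(-287) = -28 - 1148 = -1176)
F(-58 - 1*22, 229)/44420 = -1176/44420 = -1176*1/44420 = -294/11105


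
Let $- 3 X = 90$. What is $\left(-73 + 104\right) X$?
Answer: $-930$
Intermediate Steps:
$X = -30$ ($X = \left(- \frac{1}{3}\right) 90 = -30$)
$\left(-73 + 104\right) X = \left(-73 + 104\right) \left(-30\right) = 31 \left(-30\right) = -930$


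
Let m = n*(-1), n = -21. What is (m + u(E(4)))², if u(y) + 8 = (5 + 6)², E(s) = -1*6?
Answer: 17956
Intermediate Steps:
E(s) = -6
m = 21 (m = -21*(-1) = 21)
u(y) = 113 (u(y) = -8 + (5 + 6)² = -8 + 11² = -8 + 121 = 113)
(m + u(E(4)))² = (21 + 113)² = 134² = 17956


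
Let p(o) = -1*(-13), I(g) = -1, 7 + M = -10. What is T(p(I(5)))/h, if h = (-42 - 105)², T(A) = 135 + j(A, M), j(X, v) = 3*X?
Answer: 58/7203 ≈ 0.0080522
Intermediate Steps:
M = -17 (M = -7 - 10 = -17)
p(o) = 13
T(A) = 135 + 3*A
h = 21609 (h = (-147)² = 21609)
T(p(I(5)))/h = (135 + 3*13)/21609 = (135 + 39)*(1/21609) = 174*(1/21609) = 58/7203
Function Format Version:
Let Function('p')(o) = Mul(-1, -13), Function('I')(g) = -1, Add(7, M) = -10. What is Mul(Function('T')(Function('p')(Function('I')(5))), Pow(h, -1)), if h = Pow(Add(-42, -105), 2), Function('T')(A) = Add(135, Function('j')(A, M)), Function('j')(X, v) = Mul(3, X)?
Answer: Rational(58, 7203) ≈ 0.0080522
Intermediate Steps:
M = -17 (M = Add(-7, -10) = -17)
Function('p')(o) = 13
Function('T')(A) = Add(135, Mul(3, A))
h = 21609 (h = Pow(-147, 2) = 21609)
Mul(Function('T')(Function('p')(Function('I')(5))), Pow(h, -1)) = Mul(Add(135, Mul(3, 13)), Pow(21609, -1)) = Mul(Add(135, 39), Rational(1, 21609)) = Mul(174, Rational(1, 21609)) = Rational(58, 7203)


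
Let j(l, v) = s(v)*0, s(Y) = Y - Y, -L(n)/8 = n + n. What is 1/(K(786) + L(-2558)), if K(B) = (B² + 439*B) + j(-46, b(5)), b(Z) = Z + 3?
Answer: 1/1003778 ≈ 9.9624e-7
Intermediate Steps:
L(n) = -16*n (L(n) = -8*(n + n) = -16*n)
s(Y) = 0
b(Z) = 3 + Z
j(l, v) = 0 (j(l, v) = 0*0 = 0)
K(B) = B² + 439*B (K(B) = (B² + 439*B) + 0 = B² + 439*B)
1/(K(786) + L(-2558)) = 1/(786*(439 + 786) - 16*(-2558)) = 1/(786*1225 + 40928) = 1/(962850 + 40928) = 1/1003778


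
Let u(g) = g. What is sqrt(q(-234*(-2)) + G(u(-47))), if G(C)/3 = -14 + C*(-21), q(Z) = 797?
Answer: 2*sqrt(929) ≈ 60.959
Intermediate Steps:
G(C) = -42 - 63*C (G(C) = 3*(-14 + C*(-21)) = 3*(-14 - 21*C) = -42 - 63*C)
sqrt(q(-234*(-2)) + G(u(-47))) = sqrt(797 + (-42 - 63*(-47))) = sqrt(797 + (-42 + 2961)) = sqrt(797 + 2919) = sqrt(3716) = 2*sqrt(929)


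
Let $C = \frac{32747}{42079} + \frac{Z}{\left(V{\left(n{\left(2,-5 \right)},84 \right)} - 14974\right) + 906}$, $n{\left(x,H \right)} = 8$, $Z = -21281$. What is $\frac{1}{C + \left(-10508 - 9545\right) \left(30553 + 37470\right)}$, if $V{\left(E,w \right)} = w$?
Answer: $- \frac{588432736}{802660627545191937} \approx -7.331 \cdot 10^{-10}$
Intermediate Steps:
$C = \frac{1353417247}{588432736}$ ($C = \frac{32747}{42079} - \frac{21281}{\left(84 - 14974\right) + 906} = 32747 \cdot \frac{1}{42079} - \frac{21281}{-14890 + 906} = \frac{32747}{42079} - \frac{21281}{-13984} = \frac{32747}{42079} - - \frac{21281}{13984} = \frac{32747}{42079} + \frac{21281}{13984} = \frac{1353417247}{588432736} \approx 2.3$)
$\frac{1}{C + \left(-10508 - 9545\right) \left(30553 + 37470\right)} = \frac{1}{\frac{1353417247}{588432736} + \left(-10508 - 9545\right) \left(30553 + 37470\right)} = \frac{1}{\frac{1353417247}{588432736} - 1364065219} = \frac{1}{- \frac{802660627545191937}{588432736}} = - \frac{588432736}{802660627545191937}$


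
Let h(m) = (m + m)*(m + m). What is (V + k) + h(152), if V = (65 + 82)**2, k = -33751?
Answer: 80274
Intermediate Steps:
h(m) = 4*m**2 (h(m) = (2*m)*(2*m) = 4*m**2)
V = 21609 (V = 147**2 = 21609)
(V + k) + h(152) = (21609 - 33751) + 4*152**2 = -12142 + 4*23104 = -12142 + 92416 = 80274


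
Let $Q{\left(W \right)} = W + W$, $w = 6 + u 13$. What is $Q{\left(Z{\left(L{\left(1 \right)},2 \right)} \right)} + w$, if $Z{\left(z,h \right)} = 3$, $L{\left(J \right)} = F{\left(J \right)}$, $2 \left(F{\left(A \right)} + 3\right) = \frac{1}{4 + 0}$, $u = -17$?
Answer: $-209$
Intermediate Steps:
$F{\left(A \right)} = - \frac{23}{8}$ ($F{\left(A \right)} = -3 + \frac{1}{2 \left(4 + 0\right)} = -3 + \frac{1}{2 \cdot 4} = -3 + \frac{1}{2} \cdot \frac{1}{4} = -3 + \frac{1}{8} = - \frac{23}{8}$)
$L{\left(J \right)} = - \frac{23}{8}$
$w = -215$ ($w = 6 - 221 = -215$)
$Q{\left(W \right)} = 2 W$
$Q{\left(Z{\left(L{\left(1 \right)},2 \right)} \right)} + w = 2 \cdot 3 - 215 = 6 - 215 = -209$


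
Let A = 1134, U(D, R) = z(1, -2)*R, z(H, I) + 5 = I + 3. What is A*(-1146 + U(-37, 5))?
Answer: -1322244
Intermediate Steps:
z(H, I) = -2 + I (z(H, I) = -5 + (I + 3) = -5 + (3 + I) = -2 + I)
U(D, R) = -4*R (U(D, R) = (-2 - 2)*R = -4*R)
A*(-1146 + U(-37, 5)) = 1134*(-1146 - 4*5) = 1134*(-1146 - 20) = 1134*(-1166) = -1322244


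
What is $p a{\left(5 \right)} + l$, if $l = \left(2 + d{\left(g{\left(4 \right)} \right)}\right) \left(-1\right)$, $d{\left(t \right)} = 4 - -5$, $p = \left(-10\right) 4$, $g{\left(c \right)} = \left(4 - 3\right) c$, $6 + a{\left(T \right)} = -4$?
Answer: $389$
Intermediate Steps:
$a{\left(T \right)} = -10$ ($a{\left(T \right)} = -6 - 4 = -10$)
$g{\left(c \right)} = c$ ($g{\left(c \right)} = 1 c = c$)
$p = -40$
$d{\left(t \right)} = 9$ ($d{\left(t \right)} = 4 + 5 = 9$)
$l = -11$ ($l = \left(2 + 9\right) \left(-1\right) = 11 \left(-1\right) = -11$)
$p a{\left(5 \right)} + l = \left(-40\right) \left(-10\right) - 11 = 400 - 11 = 389$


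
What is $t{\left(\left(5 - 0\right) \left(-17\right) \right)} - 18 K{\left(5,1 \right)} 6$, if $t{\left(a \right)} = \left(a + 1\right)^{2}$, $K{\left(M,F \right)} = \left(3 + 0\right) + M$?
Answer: $6192$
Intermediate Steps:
$K{\left(M,F \right)} = 3 + M$
$t{\left(a \right)} = \left(1 + a\right)^{2}$
$t{\left(\left(5 - 0\right) \left(-17\right) \right)} - 18 K{\left(5,1 \right)} 6 = \left(1 + \left(5 - 0\right) \left(-17\right)\right)^{2} - 18 \left(3 + 5\right) 6 = \left(1 + \left(5 + 0\right) \left(-17\right)\right)^{2} - 18 \cdot 8 \cdot 6 = \left(1 + 5 \left(-17\right)\right)^{2} - 144 \cdot 6 = \left(1 - 85\right)^{2} - 864 = \left(-84\right)^{2} - 864 = 7056 - 864 = 6192$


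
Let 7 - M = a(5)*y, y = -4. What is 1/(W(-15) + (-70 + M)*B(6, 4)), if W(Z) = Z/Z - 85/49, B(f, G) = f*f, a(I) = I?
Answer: -49/75888 ≈ -0.00064569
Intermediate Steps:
B(f, G) = f**2
M = 27 (M = 7 - 5*(-4) = 7 - 1*(-20) = 7 + 20 = 27)
W(Z) = -36/49 (W(Z) = 1 - 85*1/49 = 1 - 85/49 = -36/49)
1/(W(-15) + (-70 + M)*B(6, 4)) = 1/(-36/49 + (-70 + 27)*6**2) = 1/(-36/49 - 43*36) = 1/(-36/49 - 1548) = 1/(-75888/49) = -49/75888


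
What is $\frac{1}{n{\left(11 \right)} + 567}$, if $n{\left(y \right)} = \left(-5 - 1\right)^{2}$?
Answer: $\frac{1}{603} \approx 0.0016584$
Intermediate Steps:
$n{\left(y \right)} = 36$ ($n{\left(y \right)} = \left(-6\right)^{2} = 36$)
$\frac{1}{n{\left(11 \right)} + 567} = \frac{1}{36 + 567} = \frac{1}{603}$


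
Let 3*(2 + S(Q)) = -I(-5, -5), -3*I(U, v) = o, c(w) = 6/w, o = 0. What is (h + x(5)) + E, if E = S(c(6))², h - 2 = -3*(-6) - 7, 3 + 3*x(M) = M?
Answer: 53/3 ≈ 17.667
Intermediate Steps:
I(U, v) = 0 (I(U, v) = -⅓*0 = 0)
x(M) = -1 + M/3
S(Q) = -2 (S(Q) = -2 + (-1*0)/3 = -2 + (⅓)*0 = -2 + 0 = -2)
h = 13 (h = 2 + (-3*(-6) - 7) = 2 + (18 - 7) = 2 + 11 = 13)
E = 4 (E = (-2)² = 4)
(h + x(5)) + E = (13 + (-1 + (⅓)*5)) + 4 = (13 + (-1 + 5/3)) + 4 = (13 + ⅔) + 4 = 41/3 + 4 = 53/3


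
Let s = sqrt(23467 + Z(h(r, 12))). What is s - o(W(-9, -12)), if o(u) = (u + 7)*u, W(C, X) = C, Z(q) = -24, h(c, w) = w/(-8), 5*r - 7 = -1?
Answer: -18 + sqrt(23443) ≈ 135.11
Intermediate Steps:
r = 6/5 (r = 7/5 + (1/5)*(-1) = 7/5 - 1/5 = 6/5 ≈ 1.2000)
h(c, w) = -w/8 (h(c, w) = w*(-1/8) = -w/8)
s = sqrt(23443) (s = sqrt(23467 - 24) = sqrt(23443) ≈ 153.11)
o(u) = u*(7 + u) (o(u) = (7 + u)*u = u*(7 + u))
s - o(W(-9, -12)) = sqrt(23443) - (-9)*(7 - 9) = sqrt(23443) - (-9)*(-2) = sqrt(23443) - 1*18 = sqrt(23443) - 18 = -18 + sqrt(23443)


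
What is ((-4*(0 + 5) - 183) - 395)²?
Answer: 357604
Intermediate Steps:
((-4*(0 + 5) - 183) - 395)² = ((-4*5 - 183) - 395)² = ((-20 - 183) - 395)² = (-203 - 395)² = (-598)² = 357604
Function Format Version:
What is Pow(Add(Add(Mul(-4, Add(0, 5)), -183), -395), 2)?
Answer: 357604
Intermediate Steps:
Pow(Add(Add(Mul(-4, Add(0, 5)), -183), -395), 2) = Pow(Add(Add(Mul(-4, 5), -183), -395), 2) = Pow(Add(Add(-20, -183), -395), 2) = Pow(Add(-203, -395), 2) = Pow(-598, 2) = 357604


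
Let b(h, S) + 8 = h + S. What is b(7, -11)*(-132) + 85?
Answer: 1669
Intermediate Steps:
b(h, S) = -8 + S + h (b(h, S) = -8 + (h + S) = -8 + (S + h) = -8 + S + h)
b(7, -11)*(-132) + 85 = (-8 - 11 + 7)*(-132) + 85 = -12*(-132) + 85 = 1584 + 85 = 1669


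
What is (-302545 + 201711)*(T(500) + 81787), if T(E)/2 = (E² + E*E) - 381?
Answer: -109004074850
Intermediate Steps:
T(E) = -762 + 4*E² (T(E) = 2*((E² + E*E) - 381) = 2*((E² + E²) - 381) = 2*(2*E² - 381) = 2*(-381 + 2*E²) = -762 + 4*E²)
(-302545 + 201711)*(T(500) + 81787) = (-302545 + 201711)*((-762 + 4*500²) + 81787) = -100834*((-762 + 4*250000) + 81787) = -100834*((-762 + 1000000) + 81787) = -100834*(999238 + 81787) = -100834*1081025 = -109004074850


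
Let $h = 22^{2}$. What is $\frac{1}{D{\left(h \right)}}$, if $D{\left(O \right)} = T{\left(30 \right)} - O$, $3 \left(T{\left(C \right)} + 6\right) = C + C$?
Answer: $- \frac{1}{470} \approx -0.0021277$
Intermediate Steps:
$h = 484$
$T{\left(C \right)} = -6 + \frac{2 C}{3}$ ($T{\left(C \right)} = -6 + \frac{C + C}{3} = -6 + \frac{2 C}{3}$)
$D{\left(O \right)} = 14 - O$ ($D{\left(O \right)} = \left(-6 + \frac{2}{3} \cdot 30\right) - O = \left(-6 + 20\right) - O = 14 - O$)
$\frac{1}{D{\left(h \right)}} = \frac{1}{14 - 484} = \frac{1}{-470} = - \frac{1}{470}$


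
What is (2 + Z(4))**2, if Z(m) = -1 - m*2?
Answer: 49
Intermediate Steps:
Z(m) = -1 - 2*m
(2 + Z(4))**2 = (2 + (-1 - 2*4))**2 = (2 + (-1 - 8))**2 = (2 - 9)**2 = (-7)**2 = 49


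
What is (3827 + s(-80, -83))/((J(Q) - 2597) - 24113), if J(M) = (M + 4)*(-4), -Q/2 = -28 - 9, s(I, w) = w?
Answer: -1872/13511 ≈ -0.13855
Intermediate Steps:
Q = 74 (Q = -2*(-28 - 9) = -2*(-37) = 74)
J(M) = -16 - 4*M (J(M) = (4 + M)*(-4) = -16 - 4*M)
(3827 + s(-80, -83))/((J(Q) - 2597) - 24113) = (3827 - 83)/(((-16 - 4*74) - 2597) - 24113) = 3744/(((-16 - 296) - 2597) - 24113) = 3744/((-312 - 2597) - 24113) = 3744/(-2909 - 24113) = 3744/(-27022) = 3744*(-1/27022) = -1872/13511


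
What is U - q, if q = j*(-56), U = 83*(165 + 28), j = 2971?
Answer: 182395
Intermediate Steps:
U = 16019 (U = 83*193 = 16019)
q = -166376 (q = 2971*(-56) = -166376)
U - q = 16019 - 1*(-166376) = 16019 + 166376 = 182395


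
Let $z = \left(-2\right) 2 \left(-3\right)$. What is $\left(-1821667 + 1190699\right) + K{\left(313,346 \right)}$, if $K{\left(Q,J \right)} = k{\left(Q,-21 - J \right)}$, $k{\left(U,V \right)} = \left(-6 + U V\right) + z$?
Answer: $-745833$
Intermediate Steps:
$z = 12$ ($z = \left(-4\right) \left(-3\right) = 12$)
$k{\left(U,V \right)} = 6 + U V$ ($k{\left(U,V \right)} = \left(-6 + U V\right) + 12 = 6 + U V$)
$K{\left(Q,J \right)} = 6 + Q \left(-21 - J\right)$
$\left(-1821667 + 1190699\right) + K{\left(313,346 \right)} = \left(-1821667 + 1190699\right) + \left(6 - 313 \left(21 + 346\right)\right) = -630968 + \left(6 - 313 \cdot 367\right) = -630968 + \left(6 - 114871\right) = -630968 - 114865 = -745833$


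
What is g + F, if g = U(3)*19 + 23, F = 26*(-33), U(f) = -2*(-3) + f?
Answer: -664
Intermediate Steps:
U(f) = 6 + f
F = -858
g = 194 (g = (6 + 3)*19 + 23 = 9*19 + 23 = 171 + 23 = 194)
g + F = 194 - 858 = -664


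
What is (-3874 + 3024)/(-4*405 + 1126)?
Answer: 425/247 ≈ 1.7206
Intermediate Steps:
(-3874 + 3024)/(-4*405 + 1126) = -850/(-1620 + 1126) = -850/(-494) = -850*(-1/494) = 425/247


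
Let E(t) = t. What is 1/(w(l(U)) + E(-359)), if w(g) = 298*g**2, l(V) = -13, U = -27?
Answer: 1/50003 ≈ 1.9999e-5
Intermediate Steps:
1/(w(l(U)) + E(-359)) = 1/(298*(-13)**2 - 359) = 1/(298*169 - 359) = 1/(50362 - 359) = 1/50003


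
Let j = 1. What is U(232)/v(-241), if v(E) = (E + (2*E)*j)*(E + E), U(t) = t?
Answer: 116/174243 ≈ 0.00066574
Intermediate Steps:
v(E) = 6*E**2 (v(E) = (E + (2*E)*1)*(E + E) = (E + 2*E)*(2*E) = (3*E)*(2*E) = 6*E**2)
U(232)/v(-241) = 232/((6*(-241)**2)) = 232/((6*58081)) = 232/348486 = 232*(1/348486) = 116/174243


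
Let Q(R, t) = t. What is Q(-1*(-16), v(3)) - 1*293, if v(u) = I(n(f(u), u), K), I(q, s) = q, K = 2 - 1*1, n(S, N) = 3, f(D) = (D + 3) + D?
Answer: -290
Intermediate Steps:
f(D) = 3 + 2*D (f(D) = (3 + D) + D = 3 + 2*D)
K = 1 (K = 2 - 1 = 1)
v(u) = 3
Q(-1*(-16), v(3)) - 1*293 = 3 - 1*293 = 3 - 293 = -290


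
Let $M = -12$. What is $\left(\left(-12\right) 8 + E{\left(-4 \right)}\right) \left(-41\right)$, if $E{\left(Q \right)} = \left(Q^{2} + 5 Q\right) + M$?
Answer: $4592$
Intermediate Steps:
$E{\left(Q \right)} = -12 + Q^{2} + 5 Q$ ($E{\left(Q \right)} = \left(Q^{2} + 5 Q\right) - 12 = -12 + Q^{2} + 5 Q$)
$\left(\left(-12\right) 8 + E{\left(-4 \right)}\right) \left(-41\right) = \left(\left(-12\right) 8 + \left(-12 + \left(-4\right)^{2} + 5 \left(-4\right)\right)\right) \left(-41\right) = \left(-96 - 16\right) \left(-41\right) = \left(-112\right) \left(-41\right) = 4592$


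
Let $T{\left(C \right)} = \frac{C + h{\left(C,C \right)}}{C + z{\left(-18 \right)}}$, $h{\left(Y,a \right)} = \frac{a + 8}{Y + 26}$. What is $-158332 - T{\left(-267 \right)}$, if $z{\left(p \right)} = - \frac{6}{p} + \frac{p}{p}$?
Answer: $- \frac{30412127828}{192077} \approx -1.5833 \cdot 10^{5}$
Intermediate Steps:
$z{\left(p \right)} = 1 - \frac{6}{p}$ ($z{\left(p \right)} = - \frac{6}{p} + 1 = 1 - \frac{6}{p}$)
$h{\left(Y,a \right)} = \frac{8 + a}{26 + Y}$
$T{\left(C \right)} = \frac{C + \frac{8 + C}{26 + C}}{\frac{4}{3} + C}$ ($T{\left(C \right)} = \frac{C + \frac{8 + C}{26 + C}}{C + \frac{-6 - 18}{-18}} = \frac{C + \frac{8 + C}{26 + C}}{C - - \frac{4}{3}} = \frac{C + \frac{8 + C}{26 + C}}{C + \frac{4}{3}} = \frac{C + \frac{8 + C}{26 + C}}{\frac{4}{3} + C}$)
$-158332 - T{\left(-267 \right)} = -158332 - \frac{3 \left(8 - 267 - 267 \left(26 - 267\right)\right)}{\left(4 + 3 \left(-267\right)\right) \left(26 - 267\right)} = -158332 - \frac{3 \left(8 - 267 - -64347\right)}{\left(4 - 801\right) \left(-241\right)} = -158332 - 3 \frac{1}{-797} \left(- \frac{1}{241}\right) \left(8 - 267 + 64347\right) = -158332 - 3 \left(- \frac{1}{797}\right) \left(- \frac{1}{241}\right) 64088 = -158332 - \frac{192264}{192077} = - \frac{30412127828}{192077}$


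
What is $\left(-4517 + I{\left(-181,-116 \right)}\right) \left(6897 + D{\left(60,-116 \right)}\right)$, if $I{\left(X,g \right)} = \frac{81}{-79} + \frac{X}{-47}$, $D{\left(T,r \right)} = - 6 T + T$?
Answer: $- \frac{110573168013}{3713} \approx -2.978 \cdot 10^{7}$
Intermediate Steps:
$D{\left(T,r \right)} = - 5 T$
$I{\left(X,g \right)} = - \frac{81}{79} - \frac{X}{47}$ ($I{\left(X,g \right)} = 81 \left(- \frac{1}{79}\right) + X \left(- \frac{1}{47}\right) = - \frac{81}{79} - \frac{X}{47}$)
$\left(-4517 + I{\left(-181,-116 \right)}\right) \left(6897 + D{\left(60,-116 \right)}\right) = \left(-4517 - - \frac{10492}{3713}\right) \left(6897 - 300\right) = \left(-4517 + \left(- \frac{81}{79} + \frac{181}{47}\right)\right) \left(6897 - 300\right) = \left(-4517 + \frac{10492}{3713}\right) 6597 = \left(- \frac{16761129}{3713}\right) 6597 = - \frac{110573168013}{3713}$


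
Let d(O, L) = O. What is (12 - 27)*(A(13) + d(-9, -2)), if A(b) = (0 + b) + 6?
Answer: -150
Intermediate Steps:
A(b) = 6 + b (A(b) = b + 6 = 6 + b)
(12 - 27)*(A(13) + d(-9, -2)) = (12 - 27)*((6 + 13) - 9) = -15*(19 - 9) = -15*10 = -150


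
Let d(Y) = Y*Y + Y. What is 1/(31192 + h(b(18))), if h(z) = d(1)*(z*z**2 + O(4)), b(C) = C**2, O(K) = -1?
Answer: 1/68055638 ≈ 1.4694e-8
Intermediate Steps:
d(Y) = Y + Y**2 (d(Y) = Y**2 + Y = Y + Y**2)
h(z) = -2 + 2*z**3 (h(z) = (1*(1 + 1))*(z*z**2 - 1) = (1*2)*(z**3 - 1) = 2*(-1 + z**3) = -2 + 2*z**3)
1/(31192 + h(b(18))) = 1/(31192 + (-2 + 2*(18**2)**3)) = 1/(31192 + (-2 + 2*324**3)) = 1/(31192 + (-2 + 2*34012224)) = 1/(31192 + (-2 + 68024448)) = 1/(31192 + 68024446) = 1/68055638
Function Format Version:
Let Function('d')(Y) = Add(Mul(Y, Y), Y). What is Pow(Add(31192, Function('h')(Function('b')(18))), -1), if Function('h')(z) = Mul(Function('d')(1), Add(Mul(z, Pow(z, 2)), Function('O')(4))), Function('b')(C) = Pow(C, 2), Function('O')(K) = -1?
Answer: Rational(1, 68055638) ≈ 1.4694e-8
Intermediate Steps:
Function('d')(Y) = Add(Y, Pow(Y, 2)) (Function('d')(Y) = Add(Pow(Y, 2), Y) = Add(Y, Pow(Y, 2)))
Function('h')(z) = Add(-2, Mul(2, Pow(z, 3))) (Function('h')(z) = Mul(Mul(1, Add(1, 1)), Add(Mul(z, Pow(z, 2)), -1)) = Mul(Mul(1, 2), Add(Pow(z, 3), -1)) = Mul(2, Add(-1, Pow(z, 3))) = Add(-2, Mul(2, Pow(z, 3))))
Pow(Add(31192, Function('h')(Function('b')(18))), -1) = Pow(Add(31192, Add(-2, Mul(2, Pow(Pow(18, 2), 3)))), -1) = Pow(Add(31192, Add(-2, Mul(2, Pow(324, 3)))), -1) = Pow(Add(31192, Add(-2, Mul(2, 34012224))), -1) = Pow(Add(31192, Add(-2, 68024448)), -1) = Pow(Add(31192, 68024446), -1) = Pow(68055638, -1) = Rational(1, 68055638)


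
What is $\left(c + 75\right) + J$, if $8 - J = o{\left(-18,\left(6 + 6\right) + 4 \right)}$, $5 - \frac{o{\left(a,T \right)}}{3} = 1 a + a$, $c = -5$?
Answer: $-45$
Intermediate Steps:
$o{\left(a,T \right)} = 15 - 6 a$ ($o{\left(a,T \right)} = 15 - 3 \left(1 a + a\right) = 15 - 3 \left(a + a\right) = 15 - 3 \cdot 2 a = 15 - 6 a$)
$J = -115$ ($J = 8 - \left(15 - -108\right) = 8 - \left(15 + 108\right) = 8 - 123 = -115$)
$\left(c + 75\right) + J = \left(-5 + 75\right) - 115 = 70 - 115 = -45$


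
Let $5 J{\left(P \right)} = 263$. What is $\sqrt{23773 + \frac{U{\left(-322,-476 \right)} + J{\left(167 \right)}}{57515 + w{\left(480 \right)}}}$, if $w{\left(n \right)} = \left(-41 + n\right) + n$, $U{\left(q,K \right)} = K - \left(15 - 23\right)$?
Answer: $\frac{\sqrt{2029341335642610}}{292170} \approx 154.19$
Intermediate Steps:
$J{\left(P \right)} = \frac{263}{5}$ ($J{\left(P \right)} = \frac{1}{5} \cdot 263 = \frac{263}{5}$)
$U{\left(q,K \right)} = 8 + K$ ($U{\left(q,K \right)} = K - -8 = K + 8 = 8 + K$)
$w{\left(n \right)} = -41 + 2 n$
$\sqrt{23773 + \frac{U{\left(-322,-476 \right)} + J{\left(167 \right)}}{57515 + w{\left(480 \right)}}} = \sqrt{23773 + \frac{\left(8 - 476\right) + \frac{263}{5}}{57515 + \left(-41 + 2 \cdot 480\right)}} = \sqrt{23773 + \frac{-468 + \frac{263}{5}}{57515 + \left(-41 + 960\right)}} = \sqrt{23773 - \frac{2077}{5 \left(57515 + 919\right)}} = \sqrt{23773 - \frac{2077}{5 \cdot 58434}} = \sqrt{23773 - \frac{2077}{292170}} = \sqrt{\frac{6945755333}{292170}} = \frac{\sqrt{2029341335642610}}{292170}$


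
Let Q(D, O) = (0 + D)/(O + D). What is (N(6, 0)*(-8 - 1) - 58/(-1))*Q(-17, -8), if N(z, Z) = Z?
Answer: 986/25 ≈ 39.440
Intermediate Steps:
Q(D, O) = D/(D + O)
(N(6, 0)*(-8 - 1) - 58/(-1))*Q(-17, -8) = (0*(-8 - 1) - 58/(-1))*(-17/(-17 - 8)) = (0*(-9) - 58*(-1))*(-17/(-25)) = (0 + 58)*(-17*(-1/25)) = 58*(17/25) = 986/25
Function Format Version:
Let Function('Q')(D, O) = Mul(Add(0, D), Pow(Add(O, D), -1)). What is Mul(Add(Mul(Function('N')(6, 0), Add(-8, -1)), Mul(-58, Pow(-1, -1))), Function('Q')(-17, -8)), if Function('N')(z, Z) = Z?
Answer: Rational(986, 25) ≈ 39.440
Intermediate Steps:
Function('Q')(D, O) = Mul(D, Pow(Add(D, O), -1))
Mul(Add(Mul(Function('N')(6, 0), Add(-8, -1)), Mul(-58, Pow(-1, -1))), Function('Q')(-17, -8)) = Mul(Add(Mul(0, Add(-8, -1)), Mul(-58, Pow(-1, -1))), Mul(-17, Pow(Add(-17, -8), -1))) = Mul(Add(Mul(0, -9), Mul(-58, -1)), Mul(-17, Pow(-25, -1))) = Mul(Add(0, 58), Mul(-17, Rational(-1, 25))) = Mul(58, Rational(17, 25)) = Rational(986, 25)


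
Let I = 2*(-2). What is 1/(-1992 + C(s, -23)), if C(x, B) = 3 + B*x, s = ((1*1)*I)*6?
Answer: -1/1437 ≈ -0.00069589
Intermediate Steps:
I = -4
s = -24 (s = ((1*1)*(-4))*6 = (1*(-4))*6 = -4*6 = -24)
1/(-1992 + C(s, -23)) = 1/(-1992 + (3 - 23*(-24))) = 1/(-1992 + (3 + 552)) = 1/(-1992 + 555) = 1/(-1437) = -1/1437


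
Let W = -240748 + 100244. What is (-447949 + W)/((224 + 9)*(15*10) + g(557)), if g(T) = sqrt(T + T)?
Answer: -10283216175/610750693 + 588453*sqrt(1114)/1221501386 ≈ -16.821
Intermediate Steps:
g(T) = sqrt(2)*sqrt(T) (g(T) = sqrt(2*T) = sqrt(2)*sqrt(T))
W = -140504
(-447949 + W)/((224 + 9)*(15*10) + g(557)) = (-447949 - 140504)/((224 + 9)*(15*10) + sqrt(2)*sqrt(557)) = -588453/(233*150 + sqrt(1114)) = -588453/(34950 + sqrt(1114))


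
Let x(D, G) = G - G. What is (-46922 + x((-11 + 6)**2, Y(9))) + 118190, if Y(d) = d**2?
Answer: 71268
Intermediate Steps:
x(D, G) = 0
(-46922 + x((-11 + 6)**2, Y(9))) + 118190 = (-46922 + 0) + 118190 = -46922 + 118190 = 71268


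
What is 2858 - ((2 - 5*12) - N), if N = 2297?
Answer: 5213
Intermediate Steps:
2858 - ((2 - 5*12) - N) = 2858 - ((2 - 5*12) - 1*2297) = 2858 - ((2 - 60) - 2297) = 2858 - (-58 - 2297) = 2858 - 1*(-2355) = 2858 + 2355 = 5213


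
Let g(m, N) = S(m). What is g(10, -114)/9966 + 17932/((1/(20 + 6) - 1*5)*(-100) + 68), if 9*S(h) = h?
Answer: 5227294961/164453949 ≈ 31.786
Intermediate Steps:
S(h) = h/9
g(m, N) = m/9
g(10, -114)/9966 + 17932/((1/(20 + 6) - 1*5)*(-100) + 68) = ((⅑)*10)/9966 + 17932/((1/(20 + 6) - 1*5)*(-100) + 68) = (10/9)*(1/9966) + 17932/((1/26 - 5)*(-100) + 68) = 5/44847 + 17932/((1/26 - 5)*(-100) + 68) = 5/44847 + 17932/(-129/26*(-100) + 68) = 5/44847 + 17932/(6450/13 + 68) = 5/44847 + 17932/(7334/13) = 5/44847 + 17932*(13/7334) = 5/44847 + 116558/3667 = 5227294961/164453949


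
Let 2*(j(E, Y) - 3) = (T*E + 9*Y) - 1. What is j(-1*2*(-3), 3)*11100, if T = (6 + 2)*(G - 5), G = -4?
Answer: -2220000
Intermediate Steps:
T = -72 (T = (6 + 2)*(-4 - 5) = 8*(-9) = -72)
j(E, Y) = 5/2 - 36*E + 9*Y/2 (j(E, Y) = 3 + ((-72*E + 9*Y) - 1)/2 = 3 + (-1 - 72*E + 9*Y)/2 = 3 + (-½ - 36*E + 9*Y/2) = 5/2 - 36*E + 9*Y/2)
j(-1*2*(-3), 3)*11100 = (5/2 - 36*(-1*2)*(-3) + (9/2)*3)*11100 = (5/2 - (-72)*(-3) + 27/2)*11100 = (5/2 - 36*6 + 27/2)*11100 = (5/2 - 216 + 27/2)*11100 = -200*11100 = -2220000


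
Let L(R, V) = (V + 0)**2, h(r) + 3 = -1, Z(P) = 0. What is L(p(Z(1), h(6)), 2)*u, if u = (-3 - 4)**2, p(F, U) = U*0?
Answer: 196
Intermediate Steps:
h(r) = -4 (h(r) = -3 - 1 = -4)
p(F, U) = 0
u = 49 (u = (-7)**2 = 49)
L(R, V) = V**2
L(p(Z(1), h(6)), 2)*u = 2**2*49 = 4*49 = 196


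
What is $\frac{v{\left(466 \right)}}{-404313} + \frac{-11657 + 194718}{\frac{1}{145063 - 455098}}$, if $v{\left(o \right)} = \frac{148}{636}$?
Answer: $- \frac{3648559093351717582}{64285767} \approx -5.6755 \cdot 10^{10}$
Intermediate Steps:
$v{\left(o \right)} = \frac{37}{159}$ ($v{\left(o \right)} = 148 \cdot \frac{1}{636} = \frac{37}{159}$)
$\frac{v{\left(466 \right)}}{-404313} + \frac{-11657 + 194718}{\frac{1}{145063 - 455098}} = \frac{37}{159 \left(-404313\right)} + \frac{-11657 + 194718}{\frac{1}{145063 - 455098}} = \frac{37}{159} \left(- \frac{1}{404313}\right) + \frac{183061}{\frac{1}{-310035}} = - \frac{37}{64285767} + \frac{183061}{- \frac{1}{310035}} = - \frac{37}{64285767} + 183061 \left(-310035\right) = - \frac{37}{64285767} - 56755317135 = - \frac{3648559093351717582}{64285767}$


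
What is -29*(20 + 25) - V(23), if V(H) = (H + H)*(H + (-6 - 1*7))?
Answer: -1765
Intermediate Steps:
V(H) = 2*H*(-13 + H) (V(H) = (2*H)*(H + (-6 - 7)) = (2*H)*(H - 13) = (2*H)*(-13 + H) = 2*H*(-13 + H))
-29*(20 + 25) - V(23) = -29*(20 + 25) - 2*23*(-13 + 23) = -29*45 - 2*23*10 = -1305 - 1*460 = -1305 - 460 = -1765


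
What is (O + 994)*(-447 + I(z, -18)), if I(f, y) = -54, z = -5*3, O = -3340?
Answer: 1175346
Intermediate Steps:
z = -15
(O + 994)*(-447 + I(z, -18)) = (-3340 + 994)*(-447 - 54) = -2346*(-501) = 1175346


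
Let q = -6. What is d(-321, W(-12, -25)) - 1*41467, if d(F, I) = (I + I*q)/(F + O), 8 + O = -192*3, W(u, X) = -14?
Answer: -7505541/181 ≈ -41467.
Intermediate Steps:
O = -584 (O = -8 - 192*3 = -8 - 576 = -584)
d(F, I) = -5*I/(-584 + F) (d(F, I) = (I + I*(-6))/(F - 584) = (I - 6*I)/(-584 + F) = (-5*I)/(-584 + F) = -5*I/(-584 + F))
d(-321, W(-12, -25)) - 1*41467 = -5*(-14)/(-584 - 321) - 1*41467 = -5*(-14)/(-905) - 41467 = -5*(-14)*(-1/905) - 41467 = -14/181 - 41467 = -7505541/181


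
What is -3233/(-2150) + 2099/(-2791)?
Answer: 4510453/6000650 ≈ 0.75166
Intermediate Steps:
-3233/(-2150) + 2099/(-2791) = -3233*(-1/2150) + 2099*(-1/2791) = 3233/2150 - 2099/2791 = 4510453/6000650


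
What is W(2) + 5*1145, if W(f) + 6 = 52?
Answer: 5771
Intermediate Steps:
W(f) = 46 (W(f) = -6 + 52 = 46)
W(2) + 5*1145 = 46 + 5*1145 = 46 + 5725 = 5771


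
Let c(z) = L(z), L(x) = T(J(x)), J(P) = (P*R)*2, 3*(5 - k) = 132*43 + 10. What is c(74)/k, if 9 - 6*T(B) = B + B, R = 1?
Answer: 287/11342 ≈ 0.025304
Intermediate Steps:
k = -5671/3 (k = 5 - (132*43 + 10)/3 = 5 - (5676 + 10)/3 = 5 - ⅓*5686 = 5 - 5686/3 = -5671/3 ≈ -1890.3)
J(P) = 2*P (J(P) = (P*1)*2 = P*2 = 2*P)
T(B) = 3/2 - B/3 (T(B) = 3/2 - (B + B)/6 = 3/2 - B/3)
L(x) = 3/2 - 2*x/3
c(z) = 3/2 - 2*z/3
c(74)/k = (3/2 - ⅔*74)/(-5671/3) = (3/2 - 148/3)*(-3/5671) = -287/6*(-3/5671) = 287/11342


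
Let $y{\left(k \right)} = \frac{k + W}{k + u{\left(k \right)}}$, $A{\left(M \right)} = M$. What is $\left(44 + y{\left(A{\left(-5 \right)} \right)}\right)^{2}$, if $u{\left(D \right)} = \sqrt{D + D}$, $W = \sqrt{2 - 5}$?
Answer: $\frac{\left(225 - i \sqrt{3} - 44 i \sqrt{10}\right)^{2}}{\left(5 - i \sqrt{10}\right)^{2}} \approx 2013.3 + 18.336 i$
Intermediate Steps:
$W = i \sqrt{3}$ ($W = \sqrt{-3} = i \sqrt{3} \approx 1.732 i$)
$u{\left(D \right)} = \sqrt{2} \sqrt{D}$ ($u{\left(D \right)} = \sqrt{2 D} = \sqrt{2} \sqrt{D}$)
$y{\left(k \right)} = \frac{k + i \sqrt{3}}{k + \sqrt{2} \sqrt{k}}$
$\left(44 + y{\left(A{\left(-5 \right)} \right)}\right)^{2} = \left(44 + \frac{-5 + i \sqrt{3}}{-5 + \sqrt{2} \sqrt{-5}}\right)^{2} = \left(44 + \frac{-5 + i \sqrt{3}}{-5 + \sqrt{2} i \sqrt{5}}\right)^{2} = \left(44 + \frac{-5 + i \sqrt{3}}{-5 + i \sqrt{10}}\right)^{2}$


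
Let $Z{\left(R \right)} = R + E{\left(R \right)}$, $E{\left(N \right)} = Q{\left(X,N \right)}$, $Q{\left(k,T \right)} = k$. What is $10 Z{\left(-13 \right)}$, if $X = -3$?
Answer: $-160$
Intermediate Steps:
$E{\left(N \right)} = -3$
$Z{\left(R \right)} = -3 + R$ ($Z{\left(R \right)} = R - 3 = -3 + R$)
$10 Z{\left(-13 \right)} = 10 \left(-3 - 13\right) = 10 \left(-16\right) = -160$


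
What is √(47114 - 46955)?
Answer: √159 ≈ 12.610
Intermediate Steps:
√(47114 - 46955) = √159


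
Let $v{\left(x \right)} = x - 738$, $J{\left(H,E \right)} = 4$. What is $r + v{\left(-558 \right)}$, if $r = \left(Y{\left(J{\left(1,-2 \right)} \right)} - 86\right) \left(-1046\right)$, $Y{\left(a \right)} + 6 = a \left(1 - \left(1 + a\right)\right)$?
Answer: $111672$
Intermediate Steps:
$v{\left(x \right)} = -738 + x$
$Y{\left(a \right)} = -6 - a^{2}$ ($Y{\left(a \right)} = -6 + a \left(1 - \left(1 + a\right)\right) = -6 + a \left(- a\right) = -6 - a^{2}$)
$r = 112968$ ($r = \left(\left(-6 - 4^{2}\right) - 86\right) \left(-1046\right) = \left(\left(-6 - 16\right) - 86\right) \left(-1046\right) = \left(-22 - 86\right) \left(-1046\right) = \left(-108\right) \left(-1046\right) = 112968$)
$r + v{\left(-558 \right)} = 112968 - 1296 = 111672$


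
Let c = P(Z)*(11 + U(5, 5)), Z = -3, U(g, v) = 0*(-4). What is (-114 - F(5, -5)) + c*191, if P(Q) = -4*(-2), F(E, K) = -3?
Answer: 16697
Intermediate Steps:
U(g, v) = 0
P(Q) = 8
c = 88 (c = 8*(11 + 0) = 8*11 = 88)
(-114 - F(5, -5)) + c*191 = (-114 - 1*(-3)) + 88*191 = (-114 + 3) + 16808 = -111 + 16808 = 16697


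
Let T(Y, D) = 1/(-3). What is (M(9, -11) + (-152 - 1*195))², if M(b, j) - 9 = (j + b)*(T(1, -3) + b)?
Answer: 1136356/9 ≈ 1.2626e+5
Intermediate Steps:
T(Y, D) = -⅓
M(b, j) = 9 + (-⅓ + b)*(b + j) (M(b, j) = 9 + (j + b)*(-⅓ + b) = 9 + (b + j)*(-⅓ + b) = 9 + (-⅓ + b)*(b + j))
(M(9, -11) + (-152 - 1*195))² = ((9 + 9² - ⅓*9 - ⅓*(-11) + 9*(-11)) + (-152 - 1*195))² = ((9 + 81 - 3 + 11/3 - 99) + (-152 - 195))² = (-25/3 - 347)² = (-1066/3)² = 1136356/9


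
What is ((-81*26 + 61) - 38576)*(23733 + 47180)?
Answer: -2880556973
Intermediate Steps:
((-81*26 + 61) - 38576)*(23733 + 47180) = ((-2106 + 61) - 38576)*70913 = (-2045 - 38576)*70913 = -40621*70913 = -2880556973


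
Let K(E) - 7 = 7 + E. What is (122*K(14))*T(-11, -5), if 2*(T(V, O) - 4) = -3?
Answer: 8540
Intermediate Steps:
T(V, O) = 5/2 (T(V, O) = 4 + (1/2)*(-3) = 4 - 3/2 = 5/2)
K(E) = 14 + E (K(E) = 7 + (7 + E) = 14 + E)
(122*K(14))*T(-11, -5) = (122*(14 + 14))*(5/2) = (122*28)*(5/2) = 3416*(5/2) = 8540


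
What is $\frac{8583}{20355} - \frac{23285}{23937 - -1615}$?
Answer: $- \frac{84884453}{173370320} \approx -0.48961$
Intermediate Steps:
$\frac{8583}{20355} - \frac{23285}{23937 - -1615} = 8583 \cdot \frac{1}{20355} - \frac{23285}{23937 + 1615} = \frac{2861}{6785} - \frac{23285}{25552} = - \frac{84884453}{173370320}$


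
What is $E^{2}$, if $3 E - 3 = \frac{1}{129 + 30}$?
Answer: $\frac{228484}{227529} \approx 1.0042$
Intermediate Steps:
$E = \frac{478}{477}$ ($E = 1 + \frac{1}{3 \left(129 + 30\right)} = 1 + \frac{1}{3 \cdot 159} = 1 + \frac{1}{3} \cdot \frac{1}{159} = 1 + \frac{1}{477} = \frac{478}{477} \approx 1.0021$)
$E^{2} = \left(\frac{478}{477}\right)^{2} = \frac{228484}{227529}$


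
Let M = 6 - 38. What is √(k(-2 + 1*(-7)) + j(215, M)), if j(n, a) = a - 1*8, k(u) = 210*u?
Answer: I*√1930 ≈ 43.932*I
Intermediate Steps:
M = -32
j(n, a) = -8 + a (j(n, a) = a - 8 = -8 + a)
√(k(-2 + 1*(-7)) + j(215, M)) = √(210*(-2 + 1*(-7)) + (-8 - 32)) = √(210*(-2 - 7) - 40) = √(210*(-9) - 40) = √(-1890 - 40) = √(-1930) = I*√1930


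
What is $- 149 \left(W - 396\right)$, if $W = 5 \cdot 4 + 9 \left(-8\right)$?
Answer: $66752$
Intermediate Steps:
$W = -52$ ($W = 20 - 72 = -52$)
$- 149 \left(W - 396\right) = - 149 \left(-52 - 396\right) = \left(-149\right) \left(-448\right) = 66752$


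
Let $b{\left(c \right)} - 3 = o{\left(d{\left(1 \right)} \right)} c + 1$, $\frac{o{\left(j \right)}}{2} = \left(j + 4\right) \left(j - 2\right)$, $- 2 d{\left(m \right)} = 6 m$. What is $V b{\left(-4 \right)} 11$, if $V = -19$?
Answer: $-9196$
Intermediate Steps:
$d{\left(m \right)} = - 3 m$ ($d{\left(m \right)} = - \frac{6 m}{2} = - 3 m$)
$o{\left(j \right)} = 2 \left(-2 + j\right) \left(4 + j\right)$ ($o{\left(j \right)} = 2 \left(j + 4\right) \left(j - 2\right) = 2 \left(4 + j\right) \left(-2 + j\right) = 2 \left(-2 + j\right) \left(4 + j\right)$)
$b{\left(c \right)} = 4 - 10 c$ ($b{\left(c \right)} = 3 + \left(\left(-16 + 2 \left(\left(-3\right) 1\right)^{2} + 4 \left(\left(-3\right) 1\right)\right) c + 1\right) = 3 + \left(\left(-16 + 2 \left(-3\right)^{2} + 4 \left(-3\right)\right) c + 1\right) = 3 + \left(\left(-16 + 2 \cdot 9 - 12\right) c + 1\right) = 3 + \left(\left(-16 + 18 - 12\right) c + 1\right) = 3 - \left(-1 + 10 c\right) = 4 - 10 c$)
$V b{\left(-4 \right)} 11 = - 19 \left(4 - -40\right) 11 = - 19 \left(4 + 40\right) 11 = \left(-19\right) 44 \cdot 11 = \left(-836\right) 11 = -9196$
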